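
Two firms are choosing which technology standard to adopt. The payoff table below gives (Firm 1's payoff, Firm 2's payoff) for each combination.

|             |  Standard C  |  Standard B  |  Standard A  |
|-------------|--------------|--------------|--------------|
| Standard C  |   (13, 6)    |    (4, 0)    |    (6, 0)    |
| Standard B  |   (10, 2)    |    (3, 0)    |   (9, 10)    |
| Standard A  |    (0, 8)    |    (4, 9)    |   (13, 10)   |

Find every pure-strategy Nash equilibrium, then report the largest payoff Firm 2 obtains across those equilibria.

10

Both Standard C is a pure NE (Firm 1: 13 ≥ 10; Firm 2: 6 ≥ 0). Firm 2 gets 6.
Both Standard A is a pure NE (Firm 1: 13 ≥ 9; Firm 2: 10 ≥ 9). Firm 2 gets 10.
Every other cell has a profitable deviation for at least one player. Highest of {6, 10} is 10.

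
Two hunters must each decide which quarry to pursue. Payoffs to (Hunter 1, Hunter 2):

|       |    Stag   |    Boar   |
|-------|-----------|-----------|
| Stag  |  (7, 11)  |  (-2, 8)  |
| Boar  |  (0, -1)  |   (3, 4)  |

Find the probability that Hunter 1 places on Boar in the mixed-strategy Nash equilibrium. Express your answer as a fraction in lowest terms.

3/8

Hunter 1's mix p on Stag must make Hunter 2 indifferent between Stag and Boar.
Hunter 2's payoff from Stag: 11p + (-1)(1−p). From Boar: 8p + 4(1−p).
Set equal: 3p = 5(1−p) → p = 5/8.
Probability on Boar is 1 − 5/8 = 3/8.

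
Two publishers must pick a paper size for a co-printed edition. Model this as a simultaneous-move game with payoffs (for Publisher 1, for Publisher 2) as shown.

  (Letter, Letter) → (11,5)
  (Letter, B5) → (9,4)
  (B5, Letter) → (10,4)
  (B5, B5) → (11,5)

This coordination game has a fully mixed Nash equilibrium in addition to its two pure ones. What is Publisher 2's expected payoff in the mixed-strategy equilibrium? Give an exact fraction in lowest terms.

9/2

Publisher 1 mixes with probability p on Letter, chosen so Publisher 2 is indifferent: 5p + 4(1−p) = 4p + 5(1−p) gives p = 1/2.
Publisher 2's expected payoff is 5·1/2 + 4·1/2 = 9/2.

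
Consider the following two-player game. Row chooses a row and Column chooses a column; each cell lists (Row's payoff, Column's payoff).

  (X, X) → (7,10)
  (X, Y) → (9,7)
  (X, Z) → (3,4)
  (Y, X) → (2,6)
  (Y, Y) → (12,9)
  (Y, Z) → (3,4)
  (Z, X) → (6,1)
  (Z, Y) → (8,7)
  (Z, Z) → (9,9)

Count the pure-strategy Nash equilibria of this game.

Both X: Row gets 7 (best alternative 6); Column gets 10 (best alternative 7). Neither deviates — NE.
Both Y: Row gets 12 (best alternative 9); Column gets 9 (best alternative 6). Neither deviates — NE.
Both Z: Row gets 9 (best alternative 3); Column gets 9 (best alternative 7). Neither deviates — NE.
(X, Z) is not a NE: Row would switch to Z (9 > 3).
No other cell survives both best-response checks, so there are 3 pure NE.

3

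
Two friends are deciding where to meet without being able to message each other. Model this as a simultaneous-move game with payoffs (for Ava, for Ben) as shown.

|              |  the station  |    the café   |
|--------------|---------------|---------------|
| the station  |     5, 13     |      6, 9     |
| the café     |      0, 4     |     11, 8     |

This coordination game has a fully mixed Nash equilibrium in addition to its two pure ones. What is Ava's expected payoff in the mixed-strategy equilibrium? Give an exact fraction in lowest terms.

Ben mixes with probability q on the station, chosen so Ava is indifferent: 5q + 6(1−q) = 0q + 11(1−q) gives q = 1/2.
Ava's expected payoff (from either row, since indifferent) is 5·1/2 + 6·1/2 = 11/2.

11/2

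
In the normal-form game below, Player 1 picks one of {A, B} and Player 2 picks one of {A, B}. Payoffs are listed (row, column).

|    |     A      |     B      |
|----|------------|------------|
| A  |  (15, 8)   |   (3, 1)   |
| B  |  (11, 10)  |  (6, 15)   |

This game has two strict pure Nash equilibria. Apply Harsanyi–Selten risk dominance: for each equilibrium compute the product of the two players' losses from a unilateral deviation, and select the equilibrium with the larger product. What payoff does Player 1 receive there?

15

At both A: Player 1 loses 15 − 11 = 4 by deviating; Player 2 loses 8 − 1 = 7. Product = 4·7 = 28.
At both B: Player 1 loses 6 − 3 = 3 by deviating; Player 2 loses 15 − 10 = 5. Product = 3·5 = 15.
28 > 15, so both A is risk-dominant. Player 1's payoff there is 15.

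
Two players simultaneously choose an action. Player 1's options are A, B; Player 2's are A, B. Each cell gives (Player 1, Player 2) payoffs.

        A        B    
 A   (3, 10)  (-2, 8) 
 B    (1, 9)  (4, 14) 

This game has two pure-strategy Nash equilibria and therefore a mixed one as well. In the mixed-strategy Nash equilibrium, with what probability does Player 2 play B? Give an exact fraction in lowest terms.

Player 2's mix q on A must make Player 1 indifferent between A and B.
Player 1's payoff from A: 3q + (-2)(1−q). From B: 1q + 4(1−q).
Set equal: 2q = 6(1−q) → q = 6/8 = 3/4.
Probability on B is 1 − 3/4 = 1/4.

1/4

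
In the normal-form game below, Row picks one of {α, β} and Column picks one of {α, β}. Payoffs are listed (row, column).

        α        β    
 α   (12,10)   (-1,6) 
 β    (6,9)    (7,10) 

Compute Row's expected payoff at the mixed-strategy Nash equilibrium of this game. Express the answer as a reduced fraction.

Column mixes with probability q on α, chosen so Row is indifferent: 12q + (-1)(1−q) = 6q + 7(1−q) gives q = 4/7.
Row's expected payoff (from either row, since indifferent) is 12·4/7 + (-1)·3/7 = 45/7.

45/7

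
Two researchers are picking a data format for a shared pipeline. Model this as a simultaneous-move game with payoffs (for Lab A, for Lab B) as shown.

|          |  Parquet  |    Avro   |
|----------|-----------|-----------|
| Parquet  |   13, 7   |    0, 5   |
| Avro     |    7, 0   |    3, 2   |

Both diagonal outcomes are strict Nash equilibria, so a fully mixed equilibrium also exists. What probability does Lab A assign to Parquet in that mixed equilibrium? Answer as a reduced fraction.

1/2

Lab A's mix p on Parquet must make Lab B indifferent between Parquet and Avro.
Lab B's payoff from Parquet: 7p + 0(1−p). From Avro: 5p + 2(1−p).
Set equal: 2p = 2(1−p) → p = 2/4 = 1/2.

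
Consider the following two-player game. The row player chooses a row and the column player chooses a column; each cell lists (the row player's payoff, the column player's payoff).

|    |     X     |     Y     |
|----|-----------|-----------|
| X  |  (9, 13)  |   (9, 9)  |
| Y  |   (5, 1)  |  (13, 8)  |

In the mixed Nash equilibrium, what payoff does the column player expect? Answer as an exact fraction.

The row player mixes with probability p on X, chosen so the column player is indifferent: 13p + 1(1−p) = 9p + 8(1−p) gives p = 7/11.
The column player's expected payoff is 13·7/11 + 1·4/11 = 95/11.

95/11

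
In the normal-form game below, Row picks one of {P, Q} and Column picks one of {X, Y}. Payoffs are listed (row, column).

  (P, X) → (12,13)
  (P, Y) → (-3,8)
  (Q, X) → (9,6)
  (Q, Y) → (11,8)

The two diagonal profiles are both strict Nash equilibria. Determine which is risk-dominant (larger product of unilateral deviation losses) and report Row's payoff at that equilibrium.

At (P, X): Row loses 12 − 9 = 3 by deviating; Column loses 13 − 8 = 5. Product = 3·5 = 15.
At (Q, Y): Row loses 11 − (-3) = 14 by deviating; Column loses 8 − 6 = 2. Product = 14·2 = 28.
28 > 15, so (Q, Y) is risk-dominant. Row's payoff there is 11.

11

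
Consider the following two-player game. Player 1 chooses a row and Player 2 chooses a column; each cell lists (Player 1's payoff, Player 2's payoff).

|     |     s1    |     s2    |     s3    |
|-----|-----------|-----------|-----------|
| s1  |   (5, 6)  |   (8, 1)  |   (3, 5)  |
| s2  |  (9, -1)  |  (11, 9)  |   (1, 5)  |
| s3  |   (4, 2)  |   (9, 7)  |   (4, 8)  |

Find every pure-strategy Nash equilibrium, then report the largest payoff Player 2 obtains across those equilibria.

9

Both s2 is a pure NE (Player 1: 11 ≥ 9; Player 2: 9 ≥ 5). Player 2 gets 9.
Both s3 is a pure NE (Player 1: 4 ≥ 3; Player 2: 8 ≥ 7). Player 2 gets 8.
Every other cell has a profitable deviation for at least one player. Highest of {9, 8} is 9.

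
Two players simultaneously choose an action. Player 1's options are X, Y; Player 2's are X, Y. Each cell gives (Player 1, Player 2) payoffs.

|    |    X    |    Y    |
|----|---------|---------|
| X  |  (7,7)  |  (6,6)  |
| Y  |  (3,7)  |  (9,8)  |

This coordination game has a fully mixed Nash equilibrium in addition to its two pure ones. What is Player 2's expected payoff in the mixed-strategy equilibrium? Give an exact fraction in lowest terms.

7

Player 1 mixes with probability p on X, chosen so Player 2 is indifferent: 7p + 7(1−p) = 6p + 8(1−p) gives p = 1/2.
Player 2's expected payoff is 7·1/2 + 7·1/2 = 7.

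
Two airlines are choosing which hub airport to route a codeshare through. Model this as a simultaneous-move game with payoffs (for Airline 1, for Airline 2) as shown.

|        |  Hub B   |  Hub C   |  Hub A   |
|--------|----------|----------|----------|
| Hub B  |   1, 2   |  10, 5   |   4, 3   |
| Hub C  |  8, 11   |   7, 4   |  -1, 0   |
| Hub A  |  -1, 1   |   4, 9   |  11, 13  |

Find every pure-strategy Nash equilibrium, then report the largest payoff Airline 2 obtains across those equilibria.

(Hub B, Hub C) is a pure NE (Airline 1: 10 ≥ 7; Airline 2: 5 ≥ 3). Airline 2 gets 5.
(Hub C, Hub B) is a pure NE (Airline 1: 8 ≥ 1; Airline 2: 11 ≥ 4). Airline 2 gets 11.
Both Hub A is a pure NE (Airline 1: 11 ≥ 4; Airline 2: 13 ≥ 9). Airline 2 gets 13.
Every other cell has a profitable deviation for at least one player. Highest of {5, 11, 13} is 13.

13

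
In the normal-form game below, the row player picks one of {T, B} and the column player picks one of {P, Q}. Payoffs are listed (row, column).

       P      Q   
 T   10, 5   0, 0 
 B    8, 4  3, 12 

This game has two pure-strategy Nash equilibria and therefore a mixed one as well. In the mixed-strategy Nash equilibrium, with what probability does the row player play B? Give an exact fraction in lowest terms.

5/13

The row player's mix p on T must make the column player indifferent between P and Q.
The column player's payoff from P: 5p + 4(1−p). From Q: 0p + 12(1−p).
Set equal: 5p = 8(1−p) → p = 8/13.
Probability on B is 1 − 8/13 = 5/13.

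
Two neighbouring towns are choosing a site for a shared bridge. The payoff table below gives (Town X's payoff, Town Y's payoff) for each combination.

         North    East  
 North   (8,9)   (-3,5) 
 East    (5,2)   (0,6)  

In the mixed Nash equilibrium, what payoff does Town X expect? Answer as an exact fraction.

5/2

Town Y mixes with probability q on North, chosen so Town X is indifferent: 8q + (-3)(1−q) = 5q + 0(1−q) gives q = 1/2.
Town X's expected payoff (from either row, since indifferent) is 8·1/2 + (-3)·1/2 = 5/2.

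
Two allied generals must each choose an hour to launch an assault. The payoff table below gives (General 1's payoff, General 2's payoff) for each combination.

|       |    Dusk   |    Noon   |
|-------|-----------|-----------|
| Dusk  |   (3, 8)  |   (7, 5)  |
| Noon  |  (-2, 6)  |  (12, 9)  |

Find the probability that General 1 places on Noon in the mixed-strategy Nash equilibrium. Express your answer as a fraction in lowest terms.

1/2

General 1's mix p on Dusk must make General 2 indifferent between Dusk and Noon.
General 2's payoff from Dusk: 8p + 6(1−p). From Noon: 5p + 9(1−p).
Set equal: 3p = 3(1−p) → p = 3/6 = 1/2.
Probability on Noon is 1 − 1/2 = 1/2.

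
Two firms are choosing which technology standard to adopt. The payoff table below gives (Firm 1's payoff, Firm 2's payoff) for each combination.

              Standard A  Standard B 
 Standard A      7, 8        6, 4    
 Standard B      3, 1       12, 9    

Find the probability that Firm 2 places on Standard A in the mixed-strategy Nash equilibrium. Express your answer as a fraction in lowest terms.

Firm 2's mix q on Standard A must make Firm 1 indifferent between Standard A and Standard B.
Firm 1's payoff from Standard A: 7q + 6(1−q). From Standard B: 3q + 12(1−q).
Set equal: 4q = 6(1−q) → q = 6/10 = 3/5.

3/5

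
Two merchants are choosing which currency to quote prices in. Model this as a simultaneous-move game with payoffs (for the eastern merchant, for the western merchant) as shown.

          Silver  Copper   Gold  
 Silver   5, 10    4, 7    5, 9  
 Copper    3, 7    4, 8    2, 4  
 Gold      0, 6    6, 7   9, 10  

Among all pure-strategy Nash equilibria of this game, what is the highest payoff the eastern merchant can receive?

Both Silver is a pure NE (the eastern merchant: 5 ≥ 3; the western merchant: 10 ≥ 9). The eastern merchant gets 5.
Both Gold is a pure NE (the eastern merchant: 9 ≥ 5; the western merchant: 10 ≥ 7). The eastern merchant gets 9.
Every other cell has a profitable deviation for at least one player. Highest of {5, 9} is 9.

9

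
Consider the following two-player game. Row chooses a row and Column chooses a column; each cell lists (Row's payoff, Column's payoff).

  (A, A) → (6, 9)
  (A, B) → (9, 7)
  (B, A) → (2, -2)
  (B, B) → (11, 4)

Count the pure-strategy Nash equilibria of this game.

Both A: Row gets 6 (best alternative 2); Column gets 9 (best alternative 7). Neither deviates — NE.
Both B: Row gets 11 (best alternative 9); Column gets 4 (best alternative -2). Neither deviates — NE.
(B, A) is not a NE: Row would switch to A (6 > 2).
No other cell survives both best-response checks, so there are 2 pure NE.

2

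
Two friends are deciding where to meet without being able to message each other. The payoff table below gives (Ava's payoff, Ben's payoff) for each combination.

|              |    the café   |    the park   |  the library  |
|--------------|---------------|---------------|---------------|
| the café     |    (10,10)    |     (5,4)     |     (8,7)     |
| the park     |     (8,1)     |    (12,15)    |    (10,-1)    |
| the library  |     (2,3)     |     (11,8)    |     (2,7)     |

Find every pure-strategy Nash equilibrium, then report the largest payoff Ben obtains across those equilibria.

Both the café is a pure NE (Ava: 10 ≥ 8; Ben: 10 ≥ 7). Ben gets 10.
Both the park is a pure NE (Ava: 12 ≥ 11; Ben: 15 ≥ 1). Ben gets 15.
Every other cell has a profitable deviation for at least one player. Highest of {10, 15} is 15.

15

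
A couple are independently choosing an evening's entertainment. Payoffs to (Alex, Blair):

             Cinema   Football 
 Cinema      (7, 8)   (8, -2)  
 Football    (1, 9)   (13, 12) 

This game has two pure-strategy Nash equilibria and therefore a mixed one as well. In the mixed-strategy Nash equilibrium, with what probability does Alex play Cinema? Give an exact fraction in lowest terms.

3/13

Alex's mix p on Cinema must make Blair indifferent between Cinema and Football.
Blair's payoff from Cinema: 8p + 9(1−p). From Football: (-2)p + 12(1−p).
Set equal: 10p = 3(1−p) → p = 3/13.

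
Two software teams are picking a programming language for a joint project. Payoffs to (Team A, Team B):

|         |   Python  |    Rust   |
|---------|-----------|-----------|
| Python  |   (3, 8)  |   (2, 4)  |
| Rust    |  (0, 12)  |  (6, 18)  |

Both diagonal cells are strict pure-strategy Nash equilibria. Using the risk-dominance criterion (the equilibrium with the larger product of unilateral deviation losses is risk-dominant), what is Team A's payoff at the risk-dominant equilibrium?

At both Python: Team A loses 3 − 0 = 3 by deviating; Team B loses 8 − 4 = 4. Product = 3·4 = 12.
At both Rust: Team A loses 6 − 2 = 4 by deviating; Team B loses 18 − 12 = 6. Product = 4·6 = 24.
24 > 12, so both Rust is risk-dominant. Team A's payoff there is 6.

6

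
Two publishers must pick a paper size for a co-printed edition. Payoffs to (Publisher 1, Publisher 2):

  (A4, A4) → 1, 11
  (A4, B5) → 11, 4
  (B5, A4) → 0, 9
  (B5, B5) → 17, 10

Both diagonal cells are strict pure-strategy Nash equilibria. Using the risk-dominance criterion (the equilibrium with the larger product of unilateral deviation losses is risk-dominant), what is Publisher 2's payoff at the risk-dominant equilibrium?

At both A4: Publisher 1 loses 1 − 0 = 1 by deviating; Publisher 2 loses 11 − 4 = 7. Product = 1·7 = 7.
At both B5: Publisher 1 loses 17 − 11 = 6 by deviating; Publisher 2 loses 10 − 9 = 1. Product = 6·1 = 6.
7 > 6, so both A4 is risk-dominant. Publisher 2's payoff there is 11.

11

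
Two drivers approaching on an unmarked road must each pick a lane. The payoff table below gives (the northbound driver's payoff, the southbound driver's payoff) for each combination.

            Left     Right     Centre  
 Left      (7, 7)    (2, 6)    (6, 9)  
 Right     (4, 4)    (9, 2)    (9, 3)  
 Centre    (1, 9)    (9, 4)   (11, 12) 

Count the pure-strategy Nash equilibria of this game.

Both Centre: the northbound driver gets 11 (best alternative 9); the southbound driver gets 12 (best alternative 9). Neither deviates — NE.
Both Right is not a NE: the southbound driver would switch to Left (4 > 2).
No other cell survives both best-response checks, so there is 1 pure NE.

1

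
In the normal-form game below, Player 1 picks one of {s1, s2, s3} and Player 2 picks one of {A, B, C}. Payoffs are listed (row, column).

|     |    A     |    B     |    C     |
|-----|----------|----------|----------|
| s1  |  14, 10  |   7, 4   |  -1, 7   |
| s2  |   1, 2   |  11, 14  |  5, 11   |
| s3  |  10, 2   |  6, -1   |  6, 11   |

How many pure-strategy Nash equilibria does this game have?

(s1, A): Player 1 gets 14 (best alternative 10); Player 2 gets 10 (best alternative 7). Neither deviates — NE.
(s2, B): Player 1 gets 11 (best alternative 7); Player 2 gets 14 (best alternative 11). Neither deviates — NE.
(s3, C): Player 1 gets 6 (best alternative 5); Player 2 gets 11 (best alternative 2). Neither deviates — NE.
(s1, B) is not a NE: Player 1 would switch to s2 (11 > 7).
No other cell survives both best-response checks, so there are 3 pure NE.

3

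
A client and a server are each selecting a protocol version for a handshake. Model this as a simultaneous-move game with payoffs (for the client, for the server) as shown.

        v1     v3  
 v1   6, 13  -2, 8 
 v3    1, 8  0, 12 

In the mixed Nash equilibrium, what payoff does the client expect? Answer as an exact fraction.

The server mixes with probability q on v1, chosen so the client is indifferent: 6q + (-2)(1−q) = 1q + 0(1−q) gives q = 2/7.
The client's expected payoff (from either row, since indifferent) is 6·2/7 + (-2)·5/7 = 2/7.

2/7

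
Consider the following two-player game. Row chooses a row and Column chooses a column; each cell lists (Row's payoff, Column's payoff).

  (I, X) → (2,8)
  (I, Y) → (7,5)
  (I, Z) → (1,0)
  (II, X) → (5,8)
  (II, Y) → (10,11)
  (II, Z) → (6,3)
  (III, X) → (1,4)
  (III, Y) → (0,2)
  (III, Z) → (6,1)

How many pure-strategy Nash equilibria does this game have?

1

(II, Y): Row gets 10 (best alternative 7); Column gets 11 (best alternative 8). Neither deviates — NE.
(I, X) is not a NE: Row would switch to II (5 > 2).
No other cell survives both best-response checks, so there is 1 pure NE.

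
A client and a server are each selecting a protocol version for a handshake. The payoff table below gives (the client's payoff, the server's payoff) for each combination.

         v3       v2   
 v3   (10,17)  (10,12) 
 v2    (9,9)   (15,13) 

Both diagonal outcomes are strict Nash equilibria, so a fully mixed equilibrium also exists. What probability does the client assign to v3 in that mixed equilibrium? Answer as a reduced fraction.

The client's mix p on v3 must make the server indifferent between v3 and v2.
The server's payoff from v3: 17p + 9(1−p). From v2: 12p + 13(1−p).
Set equal: 5p = 4(1−p) → p = 4/9.

4/9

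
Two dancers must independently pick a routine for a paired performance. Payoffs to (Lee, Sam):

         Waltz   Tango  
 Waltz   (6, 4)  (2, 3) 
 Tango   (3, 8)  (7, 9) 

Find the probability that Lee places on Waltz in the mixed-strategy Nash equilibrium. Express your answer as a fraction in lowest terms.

Lee's mix p on Waltz must make Sam indifferent between Waltz and Tango.
Sam's payoff from Waltz: 4p + 8(1−p). From Tango: 3p + 9(1−p).
Set equal: 1p = 1(1−p) → p = 1/2.

1/2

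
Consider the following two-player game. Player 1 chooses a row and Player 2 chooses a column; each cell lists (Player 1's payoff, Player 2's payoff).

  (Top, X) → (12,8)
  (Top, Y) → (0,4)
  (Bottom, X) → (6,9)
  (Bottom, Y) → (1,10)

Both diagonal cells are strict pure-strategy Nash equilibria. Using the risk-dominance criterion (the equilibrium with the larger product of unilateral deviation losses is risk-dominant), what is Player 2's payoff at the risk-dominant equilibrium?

8

At (Top, X): Player 1 loses 12 − 6 = 6 by deviating; Player 2 loses 8 − 4 = 4. Product = 6·4 = 24.
At (Bottom, Y): Player 1 loses 1 − 0 = 1 by deviating; Player 2 loses 10 − 9 = 1. Product = 1·1 = 1.
24 > 1, so (Top, X) is risk-dominant. Player 2's payoff there is 8.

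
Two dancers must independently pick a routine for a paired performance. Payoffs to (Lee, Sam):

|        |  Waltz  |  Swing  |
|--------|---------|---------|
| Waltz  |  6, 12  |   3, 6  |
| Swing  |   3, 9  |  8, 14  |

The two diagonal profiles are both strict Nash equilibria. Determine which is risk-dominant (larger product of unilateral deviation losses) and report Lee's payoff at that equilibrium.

At both Waltz: Lee loses 6 − 3 = 3 by deviating; Sam loses 12 − 6 = 6. Product = 3·6 = 18.
At both Swing: Lee loses 8 − 3 = 5 by deviating; Sam loses 14 − 9 = 5. Product = 5·5 = 25.
25 > 18, so both Swing is risk-dominant. Lee's payoff there is 8.

8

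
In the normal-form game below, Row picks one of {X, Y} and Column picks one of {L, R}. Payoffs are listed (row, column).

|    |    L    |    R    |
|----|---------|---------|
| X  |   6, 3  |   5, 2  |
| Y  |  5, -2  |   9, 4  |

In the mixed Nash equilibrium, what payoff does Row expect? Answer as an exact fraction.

29/5

Column mixes with probability q on L, chosen so Row is indifferent: 6q + 5(1−q) = 5q + 9(1−q) gives q = 4/5.
Row's expected payoff (from either row, since indifferent) is 6·4/5 + 5·1/5 = 29/5.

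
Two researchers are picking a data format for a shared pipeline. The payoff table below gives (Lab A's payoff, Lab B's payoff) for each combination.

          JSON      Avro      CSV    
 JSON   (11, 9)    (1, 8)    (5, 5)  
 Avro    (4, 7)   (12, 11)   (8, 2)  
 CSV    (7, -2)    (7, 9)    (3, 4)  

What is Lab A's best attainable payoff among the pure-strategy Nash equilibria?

Both JSON is a pure NE (Lab A: 11 ≥ 7; Lab B: 9 ≥ 8). Lab A gets 11.
Both Avro is a pure NE (Lab A: 12 ≥ 7; Lab B: 11 ≥ 7). Lab A gets 12.
Every other cell has a profitable deviation for at least one player. Highest of {11, 12} is 12.

12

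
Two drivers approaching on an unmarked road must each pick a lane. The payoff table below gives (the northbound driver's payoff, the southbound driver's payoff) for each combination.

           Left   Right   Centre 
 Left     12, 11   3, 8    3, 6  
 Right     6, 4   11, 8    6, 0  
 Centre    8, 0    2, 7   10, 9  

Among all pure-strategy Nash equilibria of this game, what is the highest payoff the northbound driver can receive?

Both Left is a pure NE (the northbound driver: 12 ≥ 8; the southbound driver: 11 ≥ 8). The northbound driver gets 12.
Both Right is a pure NE (the northbound driver: 11 ≥ 3; the southbound driver: 8 ≥ 4). The northbound driver gets 11.
Both Centre is a pure NE (the northbound driver: 10 ≥ 6; the southbound driver: 9 ≥ 7). The northbound driver gets 10.
Every other cell has a profitable deviation for at least one player. Highest of {12, 11, 10} is 12.

12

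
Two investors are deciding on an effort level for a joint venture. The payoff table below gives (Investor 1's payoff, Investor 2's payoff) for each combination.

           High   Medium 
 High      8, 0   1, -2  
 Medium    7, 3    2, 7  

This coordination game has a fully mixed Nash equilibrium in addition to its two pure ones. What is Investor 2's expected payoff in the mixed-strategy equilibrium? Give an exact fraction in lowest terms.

Investor 1 mixes with probability p on High, chosen so Investor 2 is indifferent: 0p + 3(1−p) = (-2)p + 7(1−p) gives p = 2/3.
Investor 2's expected payoff is 0·2/3 + 3·1/3 = 1.

1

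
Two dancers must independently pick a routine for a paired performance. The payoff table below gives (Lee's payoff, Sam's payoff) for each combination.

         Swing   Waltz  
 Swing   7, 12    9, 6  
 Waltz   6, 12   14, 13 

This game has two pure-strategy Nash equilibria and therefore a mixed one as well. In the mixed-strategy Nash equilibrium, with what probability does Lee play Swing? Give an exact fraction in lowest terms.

Lee's mix p on Swing must make Sam indifferent between Swing and Waltz.
Sam's payoff from Swing: 12p + 12(1−p). From Waltz: 6p + 13(1−p).
Set equal: 6p = 1(1−p) → p = 1/7.

1/7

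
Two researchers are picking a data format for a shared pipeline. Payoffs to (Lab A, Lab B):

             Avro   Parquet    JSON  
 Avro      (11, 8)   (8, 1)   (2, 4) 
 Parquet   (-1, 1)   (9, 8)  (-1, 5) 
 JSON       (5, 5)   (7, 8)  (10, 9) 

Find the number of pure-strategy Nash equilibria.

Both Avro: Lab A gets 11 (best alternative 5); Lab B gets 8 (best alternative 4). Neither deviates — NE.
Both Parquet: Lab A gets 9 (best alternative 8); Lab B gets 8 (best alternative 5). Neither deviates — NE.
Both JSON: Lab A gets 10 (best alternative 2); Lab B gets 9 (best alternative 8). Neither deviates — NE.
(Avro, Parquet) is not a NE: Lab A would switch to Parquet (9 > 8).
No other cell survives both best-response checks, so there are 3 pure NE.

3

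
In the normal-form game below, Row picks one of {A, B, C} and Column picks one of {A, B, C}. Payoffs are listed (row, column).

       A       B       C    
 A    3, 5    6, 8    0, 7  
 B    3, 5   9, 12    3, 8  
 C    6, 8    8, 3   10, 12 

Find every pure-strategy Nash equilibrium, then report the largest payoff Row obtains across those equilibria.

10

Both B is a pure NE (Row: 9 ≥ 8; Column: 12 ≥ 8). Row gets 9.
Both C is a pure NE (Row: 10 ≥ 3; Column: 12 ≥ 8). Row gets 10.
Every other cell has a profitable deviation for at least one player. Highest of {9, 10} is 10.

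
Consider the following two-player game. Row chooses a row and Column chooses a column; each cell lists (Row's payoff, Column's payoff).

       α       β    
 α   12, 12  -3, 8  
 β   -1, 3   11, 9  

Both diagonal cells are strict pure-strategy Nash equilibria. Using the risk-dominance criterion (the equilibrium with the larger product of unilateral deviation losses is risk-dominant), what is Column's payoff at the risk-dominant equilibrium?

9

At both α: Row loses 12 − (-1) = 13 by deviating; Column loses 12 − 8 = 4. Product = 13·4 = 52.
At both β: Row loses 11 − (-3) = 14 by deviating; Column loses 9 − 3 = 6. Product = 14·6 = 84.
84 > 52, so both β is risk-dominant. Column's payoff there is 9.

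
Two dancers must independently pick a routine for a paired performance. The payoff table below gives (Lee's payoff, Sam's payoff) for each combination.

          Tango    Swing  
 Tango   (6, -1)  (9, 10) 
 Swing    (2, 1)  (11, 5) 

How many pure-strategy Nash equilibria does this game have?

1

Both Swing: Lee gets 11 (best alternative 9); Sam gets 5 (best alternative 1). Neither deviates — NE.
Both Tango is not a NE: Sam would switch to Swing (10 > -1).
No other cell survives both best-response checks, so there is 1 pure NE.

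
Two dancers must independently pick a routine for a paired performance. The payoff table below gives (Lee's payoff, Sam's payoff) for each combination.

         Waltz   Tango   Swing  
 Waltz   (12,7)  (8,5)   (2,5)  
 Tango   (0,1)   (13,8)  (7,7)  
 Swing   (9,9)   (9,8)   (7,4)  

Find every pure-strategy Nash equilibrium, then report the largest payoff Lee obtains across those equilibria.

13

Both Waltz is a pure NE (Lee: 12 ≥ 9; Sam: 7 ≥ 5). Lee gets 12.
Both Tango is a pure NE (Lee: 13 ≥ 9; Sam: 8 ≥ 7). Lee gets 13.
Every other cell has a profitable deviation for at least one player. Highest of {12, 13} is 13.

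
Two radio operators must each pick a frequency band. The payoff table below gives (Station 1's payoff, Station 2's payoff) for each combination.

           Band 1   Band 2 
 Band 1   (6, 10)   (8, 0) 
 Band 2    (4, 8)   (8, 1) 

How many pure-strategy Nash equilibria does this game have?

1

Both Band 1: Station 1 gets 6 (best alternative 4); Station 2 gets 10 (best alternative 0). Neither deviates — NE.
Both Band 2 is not a NE: Station 2 would switch to Band 1 (8 > 1).
No other cell survives both best-response checks, so there is 1 pure NE.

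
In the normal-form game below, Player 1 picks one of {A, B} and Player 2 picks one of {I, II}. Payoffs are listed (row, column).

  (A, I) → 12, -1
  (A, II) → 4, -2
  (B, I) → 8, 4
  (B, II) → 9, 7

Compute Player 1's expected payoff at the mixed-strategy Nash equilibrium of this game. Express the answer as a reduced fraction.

Player 2 mixes with probability q on I, chosen so Player 1 is indifferent: 12q + 4(1−q) = 8q + 9(1−q) gives q = 5/9.
Player 1's expected payoff (from either row, since indifferent) is 12·5/9 + 4·4/9 = 76/9.

76/9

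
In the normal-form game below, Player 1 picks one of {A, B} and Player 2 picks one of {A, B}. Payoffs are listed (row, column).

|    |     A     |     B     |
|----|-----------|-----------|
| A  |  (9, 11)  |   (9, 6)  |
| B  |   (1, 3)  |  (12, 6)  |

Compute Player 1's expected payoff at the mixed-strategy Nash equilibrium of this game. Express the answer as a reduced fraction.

9

Player 2 mixes with probability q on A, chosen so Player 1 is indifferent: 9q + 9(1−q) = 1q + 12(1−q) gives q = 3/11.
Player 1's expected payoff (from either row, since indifferent) is 9·3/11 + 9·8/11 = 9.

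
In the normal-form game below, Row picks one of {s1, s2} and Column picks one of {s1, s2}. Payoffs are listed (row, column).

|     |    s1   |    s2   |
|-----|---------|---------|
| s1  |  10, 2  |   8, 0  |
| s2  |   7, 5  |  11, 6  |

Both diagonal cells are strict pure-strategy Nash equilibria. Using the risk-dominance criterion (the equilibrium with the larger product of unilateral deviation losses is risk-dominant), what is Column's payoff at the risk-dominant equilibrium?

At both s1: Row loses 10 − 7 = 3 by deviating; Column loses 2 − 0 = 2. Product = 3·2 = 6.
At both s2: Row loses 11 − 8 = 3 by deviating; Column loses 6 − 5 = 1. Product = 3·1 = 3.
6 > 3, so both s1 is risk-dominant. Column's payoff there is 2.

2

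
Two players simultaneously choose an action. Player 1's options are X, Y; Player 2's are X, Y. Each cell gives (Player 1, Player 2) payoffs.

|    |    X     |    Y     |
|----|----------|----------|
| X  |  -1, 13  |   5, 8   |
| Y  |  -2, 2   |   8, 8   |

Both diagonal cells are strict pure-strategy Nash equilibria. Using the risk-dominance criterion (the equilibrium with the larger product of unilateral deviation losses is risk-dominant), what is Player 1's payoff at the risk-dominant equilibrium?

8

At both X: Player 1 loses -1 − (-2) = 1 by deviating; Player 2 loses 13 − 8 = 5. Product = 1·5 = 5.
At both Y: Player 1 loses 8 − 5 = 3 by deviating; Player 2 loses 8 − 2 = 6. Product = 3·6 = 18.
18 > 5, so both Y is risk-dominant. Player 1's payoff there is 8.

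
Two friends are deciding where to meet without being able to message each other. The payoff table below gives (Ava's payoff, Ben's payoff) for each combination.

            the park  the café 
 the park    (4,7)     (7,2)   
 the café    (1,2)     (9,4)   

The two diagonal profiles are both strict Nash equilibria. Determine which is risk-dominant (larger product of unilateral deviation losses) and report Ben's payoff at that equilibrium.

7

At both the park: Ava loses 4 − 1 = 3 by deviating; Ben loses 7 − 2 = 5. Product = 3·5 = 15.
At both the café: Ava loses 9 − 7 = 2 by deviating; Ben loses 4 − 2 = 2. Product = 2·2 = 4.
15 > 4, so both the park is risk-dominant. Ben's payoff there is 7.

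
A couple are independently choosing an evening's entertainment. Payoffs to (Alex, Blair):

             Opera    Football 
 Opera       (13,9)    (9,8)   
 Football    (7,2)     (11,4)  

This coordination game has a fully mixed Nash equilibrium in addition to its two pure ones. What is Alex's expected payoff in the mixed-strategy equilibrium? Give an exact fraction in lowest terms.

Blair mixes with probability q on Opera, chosen so Alex is indifferent: 13q + 9(1−q) = 7q + 11(1−q) gives q = 1/4.
Alex's expected payoff (from either row, since indifferent) is 13·1/4 + 9·3/4 = 10.

10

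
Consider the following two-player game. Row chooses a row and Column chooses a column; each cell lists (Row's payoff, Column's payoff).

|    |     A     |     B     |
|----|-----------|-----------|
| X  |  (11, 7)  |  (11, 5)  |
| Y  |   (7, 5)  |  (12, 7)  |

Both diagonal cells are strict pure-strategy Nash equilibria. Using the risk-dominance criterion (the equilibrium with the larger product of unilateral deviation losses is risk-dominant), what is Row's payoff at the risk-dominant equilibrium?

11

At (X, A): Row loses 11 − 7 = 4 by deviating; Column loses 7 − 5 = 2. Product = 4·2 = 8.
At (Y, B): Row loses 12 − 11 = 1 by deviating; Column loses 7 − 5 = 2. Product = 1·2 = 2.
8 > 2, so (X, A) is risk-dominant. Row's payoff there is 11.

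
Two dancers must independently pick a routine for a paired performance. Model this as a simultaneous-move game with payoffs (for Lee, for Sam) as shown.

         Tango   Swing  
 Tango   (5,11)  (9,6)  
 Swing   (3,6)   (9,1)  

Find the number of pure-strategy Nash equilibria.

1

Both Tango: Lee gets 5 (best alternative 3); Sam gets 11 (best alternative 6). Neither deviates — NE.
Both Swing is not a NE: Sam would switch to Tango (6 > 1).
No other cell survives both best-response checks, so there is 1 pure NE.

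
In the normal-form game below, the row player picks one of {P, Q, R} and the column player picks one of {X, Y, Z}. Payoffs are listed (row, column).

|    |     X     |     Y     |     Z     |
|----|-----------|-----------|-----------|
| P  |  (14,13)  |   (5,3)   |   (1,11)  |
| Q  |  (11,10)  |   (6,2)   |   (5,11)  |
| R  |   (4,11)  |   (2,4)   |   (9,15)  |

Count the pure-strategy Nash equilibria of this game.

2

(P, X): the row player gets 14 (best alternative 11); the column player gets 13 (best alternative 11). Neither deviates — NE.
(R, Z): the row player gets 9 (best alternative 5); the column player gets 15 (best alternative 11). Neither deviates — NE.
(Q, Y) is not a NE: the column player would switch to Z (11 > 2).
No other cell survives both best-response checks, so there are 2 pure NE.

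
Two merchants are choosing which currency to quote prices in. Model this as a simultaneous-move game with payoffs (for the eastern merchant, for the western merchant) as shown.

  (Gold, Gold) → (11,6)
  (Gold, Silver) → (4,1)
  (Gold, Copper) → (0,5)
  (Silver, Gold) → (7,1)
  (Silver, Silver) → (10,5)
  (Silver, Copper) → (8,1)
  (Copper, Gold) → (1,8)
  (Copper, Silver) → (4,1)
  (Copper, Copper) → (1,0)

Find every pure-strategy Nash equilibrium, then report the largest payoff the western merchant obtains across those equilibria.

Both Gold is a pure NE (the eastern merchant: 11 ≥ 7; the western merchant: 6 ≥ 5). The western merchant gets 6.
Both Silver is a pure NE (the eastern merchant: 10 ≥ 4; the western merchant: 5 ≥ 1). The western merchant gets 5.
Every other cell has a profitable deviation for at least one player. Highest of {6, 5} is 6.

6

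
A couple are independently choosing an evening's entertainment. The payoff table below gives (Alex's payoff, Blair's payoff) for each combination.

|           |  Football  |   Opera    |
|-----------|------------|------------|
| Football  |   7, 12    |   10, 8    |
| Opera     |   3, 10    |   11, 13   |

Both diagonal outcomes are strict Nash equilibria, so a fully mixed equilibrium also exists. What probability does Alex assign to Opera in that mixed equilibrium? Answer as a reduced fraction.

4/7

Alex's mix p on Football must make Blair indifferent between Football and Opera.
Blair's payoff from Football: 12p + 10(1−p). From Opera: 8p + 13(1−p).
Set equal: 4p = 3(1−p) → p = 3/7.
Probability on Opera is 1 − 3/7 = 4/7.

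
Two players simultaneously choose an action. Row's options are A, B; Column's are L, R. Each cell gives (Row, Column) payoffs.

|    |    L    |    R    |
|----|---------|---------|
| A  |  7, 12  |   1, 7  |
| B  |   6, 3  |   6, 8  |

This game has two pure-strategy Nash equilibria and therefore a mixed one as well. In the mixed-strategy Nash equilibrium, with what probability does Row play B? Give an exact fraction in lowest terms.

Row's mix p on A must make Column indifferent between L and R.
Column's payoff from L: 12p + 3(1−p). From R: 7p + 8(1−p).
Set equal: 5p = 5(1−p) → p = 5/10 = 1/2.
Probability on B is 1 − 1/2 = 1/2.

1/2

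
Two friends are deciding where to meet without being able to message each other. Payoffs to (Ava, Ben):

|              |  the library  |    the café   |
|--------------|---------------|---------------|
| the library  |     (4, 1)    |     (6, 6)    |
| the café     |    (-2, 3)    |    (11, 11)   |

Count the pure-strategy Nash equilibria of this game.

Both the café: Ava gets 11 (best alternative 6); Ben gets 11 (best alternative 3). Neither deviates — NE.
Both the library is not a NE: Ben would switch to the café (6 > 1).
No other cell survives both best-response checks, so there is 1 pure NE.

1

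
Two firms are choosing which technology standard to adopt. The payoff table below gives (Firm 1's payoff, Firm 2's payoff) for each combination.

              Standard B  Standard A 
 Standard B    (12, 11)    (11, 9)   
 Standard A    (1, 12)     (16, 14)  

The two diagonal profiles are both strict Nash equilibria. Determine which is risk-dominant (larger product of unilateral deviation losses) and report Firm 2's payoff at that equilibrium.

11

At both Standard B: Firm 1 loses 12 − 1 = 11 by deviating; Firm 2 loses 11 − 9 = 2. Product = 11·2 = 22.
At both Standard A: Firm 1 loses 16 − 11 = 5 by deviating; Firm 2 loses 14 − 12 = 2. Product = 5·2 = 10.
22 > 10, so both Standard B is risk-dominant. Firm 2's payoff there is 11.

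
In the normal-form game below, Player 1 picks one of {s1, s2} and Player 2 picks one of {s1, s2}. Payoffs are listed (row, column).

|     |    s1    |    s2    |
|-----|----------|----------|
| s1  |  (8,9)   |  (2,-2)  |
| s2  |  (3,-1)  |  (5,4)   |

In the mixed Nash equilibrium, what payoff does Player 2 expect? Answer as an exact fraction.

17/8

Player 1 mixes with probability p on s1, chosen so Player 2 is indifferent: 9p + (-1)(1−p) = (-2)p + 4(1−p) gives p = 5/16.
Player 2's expected payoff is 9·5/16 + (-1)·11/16 = 17/8.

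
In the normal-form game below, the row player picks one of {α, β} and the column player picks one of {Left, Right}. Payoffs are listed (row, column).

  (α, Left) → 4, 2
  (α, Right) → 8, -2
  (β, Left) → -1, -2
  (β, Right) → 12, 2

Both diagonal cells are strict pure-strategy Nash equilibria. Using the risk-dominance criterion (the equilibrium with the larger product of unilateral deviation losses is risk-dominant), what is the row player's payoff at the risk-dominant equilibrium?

4

At (α, Left): the row player loses 4 − (-1) = 5 by deviating; the column player loses 2 − (-2) = 4. Product = 5·4 = 20.
At (β, Right): the row player loses 12 − 8 = 4 by deviating; the column player loses 2 − (-2) = 4. Product = 4·4 = 16.
20 > 16, so (α, Left) is risk-dominant. The row player's payoff there is 4.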